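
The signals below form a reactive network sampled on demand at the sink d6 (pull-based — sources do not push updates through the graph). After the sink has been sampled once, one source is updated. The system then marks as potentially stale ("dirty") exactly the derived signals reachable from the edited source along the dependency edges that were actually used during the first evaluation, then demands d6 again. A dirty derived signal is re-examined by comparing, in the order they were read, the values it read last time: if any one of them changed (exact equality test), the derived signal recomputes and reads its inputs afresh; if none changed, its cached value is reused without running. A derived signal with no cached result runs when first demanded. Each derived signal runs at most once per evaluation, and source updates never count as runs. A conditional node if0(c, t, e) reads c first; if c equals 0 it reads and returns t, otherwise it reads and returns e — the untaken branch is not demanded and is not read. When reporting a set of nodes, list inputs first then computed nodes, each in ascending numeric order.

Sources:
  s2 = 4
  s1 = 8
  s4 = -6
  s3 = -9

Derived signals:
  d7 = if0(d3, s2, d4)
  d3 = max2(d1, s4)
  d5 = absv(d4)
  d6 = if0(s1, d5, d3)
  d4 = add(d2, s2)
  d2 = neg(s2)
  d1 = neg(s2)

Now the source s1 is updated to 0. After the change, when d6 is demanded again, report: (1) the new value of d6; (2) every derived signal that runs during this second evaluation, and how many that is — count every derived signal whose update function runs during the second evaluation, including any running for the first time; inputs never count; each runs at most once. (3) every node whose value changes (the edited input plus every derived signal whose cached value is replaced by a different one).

Initial pass — values computed on the first demand:
  d1 = neg(4) = -4
  d3 = max2(-4, -6) = -4
  d6 = if0(s1=8 -> else branch d3) = -4

Second demand — change propagation:
  d2: newly demanded (no cache) — executes and yields -4.
  d4: newly demanded (no cache) — executes and yields 0.
  d5: newly demanded (no cache) — executes and yields 0.
  d6: re-runs because s1 8->0; new result 0.

The important point: the flipped condition pulls in fresh nodes; d2, d4, d5 run for the first time.

d6 now evaluates to 0.
Run set: d2, d4, d5, d6 (4 run).
Changed values: s1, d6.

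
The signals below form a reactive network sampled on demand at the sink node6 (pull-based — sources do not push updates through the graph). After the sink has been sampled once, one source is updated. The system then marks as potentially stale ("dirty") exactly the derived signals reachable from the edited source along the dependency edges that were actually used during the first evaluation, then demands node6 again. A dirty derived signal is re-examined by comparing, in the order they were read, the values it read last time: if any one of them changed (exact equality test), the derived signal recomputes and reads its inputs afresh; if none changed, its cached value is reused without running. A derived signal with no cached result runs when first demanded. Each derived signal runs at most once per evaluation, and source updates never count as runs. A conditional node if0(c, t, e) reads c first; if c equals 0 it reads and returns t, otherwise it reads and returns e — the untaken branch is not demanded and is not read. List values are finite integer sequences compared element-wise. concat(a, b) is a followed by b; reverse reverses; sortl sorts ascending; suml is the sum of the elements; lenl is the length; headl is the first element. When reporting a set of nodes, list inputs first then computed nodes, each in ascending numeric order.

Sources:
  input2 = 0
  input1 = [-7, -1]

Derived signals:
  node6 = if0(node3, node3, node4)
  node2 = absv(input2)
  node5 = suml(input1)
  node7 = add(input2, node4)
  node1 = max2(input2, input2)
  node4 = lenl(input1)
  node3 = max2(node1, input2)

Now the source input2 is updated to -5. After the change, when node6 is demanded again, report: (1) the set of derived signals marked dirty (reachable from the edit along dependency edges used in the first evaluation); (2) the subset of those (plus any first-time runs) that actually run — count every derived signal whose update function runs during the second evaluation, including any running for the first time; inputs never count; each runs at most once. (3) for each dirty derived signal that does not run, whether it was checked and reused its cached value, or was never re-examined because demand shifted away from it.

Initial pass — values computed on the first demand:
  node1 = max2(0, 0) = 0
  node3 = max2(0, 0) = 0
  node6 = if0(node3=0 -> then branch node3) = 0

Second demand — change propagation:
  node1: re-runs because input2 0->-5; input2 0->-5; new result -5.
  node3: re-runs because node1 0->-5; input2 0->-5; new result -5.
  node4: newly demanded (no cache) — executes and yields 2.
  node6: re-runs because node3 0->-5; node3 0->-5; new result 2.

The important point: the flipped condition pulls in fresh nodes; node4 runs for the first time.

Dirty set: node1, node3, node6.
Run set: node1, node3, node4, node6 (4 run).
All dirty derived signals ended up running.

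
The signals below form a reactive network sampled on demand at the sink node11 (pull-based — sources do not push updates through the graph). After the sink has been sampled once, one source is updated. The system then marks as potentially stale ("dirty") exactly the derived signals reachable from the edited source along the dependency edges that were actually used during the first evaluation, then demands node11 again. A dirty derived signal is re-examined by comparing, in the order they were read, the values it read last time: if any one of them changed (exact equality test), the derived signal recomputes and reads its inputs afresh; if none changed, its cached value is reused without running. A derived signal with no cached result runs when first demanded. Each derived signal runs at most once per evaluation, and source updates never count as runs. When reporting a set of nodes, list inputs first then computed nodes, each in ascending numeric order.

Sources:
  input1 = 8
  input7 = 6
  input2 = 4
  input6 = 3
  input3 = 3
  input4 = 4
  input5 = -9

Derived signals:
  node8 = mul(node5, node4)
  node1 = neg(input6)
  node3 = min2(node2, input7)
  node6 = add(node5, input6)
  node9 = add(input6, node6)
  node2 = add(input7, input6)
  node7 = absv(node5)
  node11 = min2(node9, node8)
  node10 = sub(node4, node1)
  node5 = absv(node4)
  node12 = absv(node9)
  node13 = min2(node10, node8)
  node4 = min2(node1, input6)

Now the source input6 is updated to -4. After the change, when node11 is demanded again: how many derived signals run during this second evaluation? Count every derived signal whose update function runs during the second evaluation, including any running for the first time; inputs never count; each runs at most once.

Run set: node1, node4, node5, node6, node8, node9, node11 (7 run).

Initial pass — values computed on the first demand:
  node1 = neg(3) = -3
  node4 = min2(-3, 3) = -3
  node5 = absv(-3) = 3
  node6 = add(3, 3) = 6
  node8 = mul(3, -3) = -9
  node9 = add(3, 6) = 9
  node11 = min2(9, -9) = -9

Second demand — change propagation:
  node1: re-runs because input6 3->-4; new result 4.
  node4: re-runs because node1 -3->4; input6 3->-4; new result -4.
  node5: re-runs because node4 -3->-4; new result 4.
  node6: re-runs because node5 3->4; input6 3->-4; new result 0.
  node8: re-runs because node5 3->4; node4 -3->-4; new result -16.
  node9: re-runs because input6 3->-4; node6 6->0; new result -4.
  node11: re-runs because node9 9->-4; node8 -9->-16; new result -16.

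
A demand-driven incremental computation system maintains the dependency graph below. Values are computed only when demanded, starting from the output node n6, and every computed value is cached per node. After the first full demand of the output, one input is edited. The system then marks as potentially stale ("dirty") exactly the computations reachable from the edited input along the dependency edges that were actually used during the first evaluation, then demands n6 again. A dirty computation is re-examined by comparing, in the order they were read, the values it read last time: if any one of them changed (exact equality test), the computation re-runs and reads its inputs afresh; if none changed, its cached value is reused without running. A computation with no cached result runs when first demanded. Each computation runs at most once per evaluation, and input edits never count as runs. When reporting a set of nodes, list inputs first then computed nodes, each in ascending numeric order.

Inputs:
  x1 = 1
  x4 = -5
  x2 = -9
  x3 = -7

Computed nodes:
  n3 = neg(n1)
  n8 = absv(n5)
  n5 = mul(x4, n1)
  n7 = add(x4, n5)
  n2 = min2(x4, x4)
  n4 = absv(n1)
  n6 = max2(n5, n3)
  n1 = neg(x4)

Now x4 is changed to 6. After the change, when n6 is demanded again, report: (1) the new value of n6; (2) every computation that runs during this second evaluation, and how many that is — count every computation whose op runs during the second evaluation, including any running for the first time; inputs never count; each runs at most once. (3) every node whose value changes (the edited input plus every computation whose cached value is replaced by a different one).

First evaluation (everything demanded from the output):
  n1 = neg(-5) = 5
  n3 = neg(5) = -5
  n5 = mul(-5, 5) = -25
  n6 = max2(-25, -5) = -5

Propagation after the edit:
  n1: runs — x4 -5->6; result -6.
  n3: runs — n1 5->-6; result 6.
  n5: runs — x4 -5->6; n1 5->-6; result -36.
  n6: runs — n5 -25->-36; n3 -5->6; result 6.

New value of n6: 6.
Computations that run: n1, n3, n5, n6 — 4 in total.
Values that change: x4, n1, n3, n5, n6.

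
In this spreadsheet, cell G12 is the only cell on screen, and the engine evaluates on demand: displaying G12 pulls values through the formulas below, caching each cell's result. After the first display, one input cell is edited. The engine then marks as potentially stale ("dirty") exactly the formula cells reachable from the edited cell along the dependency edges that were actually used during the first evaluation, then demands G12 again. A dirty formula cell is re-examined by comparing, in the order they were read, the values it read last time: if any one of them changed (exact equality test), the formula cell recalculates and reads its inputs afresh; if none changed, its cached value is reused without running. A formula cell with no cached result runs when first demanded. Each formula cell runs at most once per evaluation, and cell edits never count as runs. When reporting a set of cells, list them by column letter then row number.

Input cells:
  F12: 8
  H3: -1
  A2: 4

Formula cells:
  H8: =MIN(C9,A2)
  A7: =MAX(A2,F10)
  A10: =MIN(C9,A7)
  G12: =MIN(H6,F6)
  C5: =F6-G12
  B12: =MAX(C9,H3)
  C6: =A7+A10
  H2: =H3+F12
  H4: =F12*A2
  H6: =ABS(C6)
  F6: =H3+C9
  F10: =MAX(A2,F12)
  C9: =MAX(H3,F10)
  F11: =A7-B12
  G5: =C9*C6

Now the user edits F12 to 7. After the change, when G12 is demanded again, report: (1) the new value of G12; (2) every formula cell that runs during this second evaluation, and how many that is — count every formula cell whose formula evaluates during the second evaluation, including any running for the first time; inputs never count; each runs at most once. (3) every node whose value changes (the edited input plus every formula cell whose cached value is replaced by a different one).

G12 now evaluates to 6.
Run set: A7, A10, C6, C9, F6, F10, G12, H6 (8 run).
Changed values: A7, A10, C6, C9, F6, F10, F12, G12, H6.

Initial pass — values computed on the first demand:
  F10 = MAX(4, 8) = 8
  A7 = MAX(4, 8) = 8
  C9 = MAX(-1, 8) = 8
  A10 = MIN(8, 8) = 8
  C6 = 8 + 8 = 16
  F6 = -1 + 8 = 7
  H6 = ABS(16) = 16
  G12 = MIN(16, 7) = 7

Second demand — change propagation:
  F10: re-runs because F12 8->7; new result 7.
  A7: re-runs because F10 8->7; new result 7.
  C9: re-runs because F10 8->7; new result 7.
  A10: re-runs because C9 8->7; A7 8->7; new result 7.
  C6: re-runs because A7 8->7; A10 8->7; new result 14.
  F6: re-runs because C9 8->7; new result 6.
  H6: re-runs because C6 16->14; new result 14.
  G12: re-runs because H6 16->14; F6 7->6; new result 6.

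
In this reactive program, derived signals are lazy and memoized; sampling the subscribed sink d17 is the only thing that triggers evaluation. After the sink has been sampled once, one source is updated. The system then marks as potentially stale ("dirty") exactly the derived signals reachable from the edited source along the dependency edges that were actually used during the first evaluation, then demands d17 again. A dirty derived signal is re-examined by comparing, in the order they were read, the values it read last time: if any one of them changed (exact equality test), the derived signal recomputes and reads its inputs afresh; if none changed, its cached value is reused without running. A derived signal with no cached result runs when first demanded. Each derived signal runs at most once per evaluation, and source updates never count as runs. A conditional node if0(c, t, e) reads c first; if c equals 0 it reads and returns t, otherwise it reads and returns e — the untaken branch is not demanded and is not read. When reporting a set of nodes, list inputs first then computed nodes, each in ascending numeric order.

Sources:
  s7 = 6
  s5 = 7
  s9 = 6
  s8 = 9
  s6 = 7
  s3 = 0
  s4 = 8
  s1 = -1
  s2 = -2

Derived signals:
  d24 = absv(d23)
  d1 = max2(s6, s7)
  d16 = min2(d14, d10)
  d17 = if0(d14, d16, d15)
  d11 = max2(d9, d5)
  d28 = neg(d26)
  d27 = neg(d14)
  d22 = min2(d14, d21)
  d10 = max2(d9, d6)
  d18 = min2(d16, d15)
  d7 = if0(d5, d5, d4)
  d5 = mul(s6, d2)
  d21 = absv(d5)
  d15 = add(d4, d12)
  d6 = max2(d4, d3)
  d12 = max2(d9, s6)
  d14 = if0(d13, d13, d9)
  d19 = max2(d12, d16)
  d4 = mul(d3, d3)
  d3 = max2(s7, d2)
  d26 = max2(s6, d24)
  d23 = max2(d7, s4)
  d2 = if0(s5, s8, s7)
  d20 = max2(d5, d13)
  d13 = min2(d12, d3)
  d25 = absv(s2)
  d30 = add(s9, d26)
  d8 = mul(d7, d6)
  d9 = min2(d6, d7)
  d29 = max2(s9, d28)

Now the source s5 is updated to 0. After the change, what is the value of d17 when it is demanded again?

Demanding d17 again yields 162.

First demand of the output computes:
  d2 = if0(s5=7 -> else branch s7) = 6
  d3 = max2(6, 6) = 6
  d4 = mul(6, 6) = 36
  d5 = mul(7, 6) = 42
  d6 = max2(36, 6) = 36
  d7 = if0(d5=42 -> else branch d4) = 36
  d9 = min2(36, 36) = 36
  d12 = max2(36, 7) = 36
  d13 = min2(36, 6) = 6
  d14 = if0(d13=6 -> else branch d9) = 36
  d15 = add(36, 36) = 72
  d17 = if0(d14=36 -> else branch d15) = 72

After the edit, cleaning proceeds:
  d2: a read changed (s5 7->0) — executes, giving 9.
  d3: a read changed (d2 6->9) — executes, giving 9.
  d4: a read changed (d3 6->9; d3 6->9) — executes, giving 81.
  d5: a read changed (d2 6->9) — executes, giving 63.
  d6: a read changed (d4 36->81; d3 6->9) — executes, giving 81.
  d7: a read changed (d5 42->63; d4 36->81) — executes, giving 81.
  d9: a read changed (d6 36->81; d7 36->81) — executes, giving 81.
  d12: a read changed (d9 36->81) — executes, giving 81.
  d13: a read changed (d12 36->81; d3 6->9) — executes, giving 9.
  d14: a read changed (d13 6->9; d9 36->81) — executes, giving 81.
  d15: a read changed (d4 36->81; d12 36->81) — executes, giving 162.
  d17: a read changed (d14 36->81; d15 72->162) — executes, giving 162.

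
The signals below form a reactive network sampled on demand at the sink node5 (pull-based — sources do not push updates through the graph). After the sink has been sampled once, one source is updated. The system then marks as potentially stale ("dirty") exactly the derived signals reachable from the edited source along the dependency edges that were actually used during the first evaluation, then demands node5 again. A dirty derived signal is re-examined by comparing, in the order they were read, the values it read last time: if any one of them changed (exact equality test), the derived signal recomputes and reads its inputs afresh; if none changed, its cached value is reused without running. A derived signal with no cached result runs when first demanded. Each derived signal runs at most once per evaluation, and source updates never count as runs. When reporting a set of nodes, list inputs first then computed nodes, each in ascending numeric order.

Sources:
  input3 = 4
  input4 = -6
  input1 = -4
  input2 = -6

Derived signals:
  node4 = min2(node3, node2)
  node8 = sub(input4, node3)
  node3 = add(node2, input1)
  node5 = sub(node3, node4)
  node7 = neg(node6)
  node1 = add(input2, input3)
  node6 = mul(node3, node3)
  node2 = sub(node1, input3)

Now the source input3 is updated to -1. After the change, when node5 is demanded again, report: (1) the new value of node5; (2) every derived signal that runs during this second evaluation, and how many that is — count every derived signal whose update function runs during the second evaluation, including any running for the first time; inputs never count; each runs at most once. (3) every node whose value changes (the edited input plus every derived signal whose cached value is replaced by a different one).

Initial pass — values computed on the first demand:
  node1 = add(-6, 4) = -2
  node2 = sub(-2, 4) = -6
  node3 = add(-6, -4) = -10
  node4 = min2(-10, -6) = -10
  node5 = sub(-10, -10) = 0

Second demand — change propagation:
  node1: re-runs because input3 4->-1; new result -7.
  node2: re-runs because node1 -2->-7; input3 4->-1; new result -6 (unchanged).
  node3: re-examined; everything it read last time is the same (node2 unchanged, input1 unchanged) — cache -10 kept, no run.
  node4: re-examined; everything it read last time is the same (node3 unchanged, node2 unchanged) — cache -10 kept, no run.
  node5: re-examined; everything it read last time is the same (node3 unchanged, node4 unchanged) — cache 0 kept, no run.

The important point: node2 recomputes to an identical value, and the output ends up unchanged.

node5 now evaluates to 0.
Run set: node1, node2 (2 run).
Changed values: input3, node1.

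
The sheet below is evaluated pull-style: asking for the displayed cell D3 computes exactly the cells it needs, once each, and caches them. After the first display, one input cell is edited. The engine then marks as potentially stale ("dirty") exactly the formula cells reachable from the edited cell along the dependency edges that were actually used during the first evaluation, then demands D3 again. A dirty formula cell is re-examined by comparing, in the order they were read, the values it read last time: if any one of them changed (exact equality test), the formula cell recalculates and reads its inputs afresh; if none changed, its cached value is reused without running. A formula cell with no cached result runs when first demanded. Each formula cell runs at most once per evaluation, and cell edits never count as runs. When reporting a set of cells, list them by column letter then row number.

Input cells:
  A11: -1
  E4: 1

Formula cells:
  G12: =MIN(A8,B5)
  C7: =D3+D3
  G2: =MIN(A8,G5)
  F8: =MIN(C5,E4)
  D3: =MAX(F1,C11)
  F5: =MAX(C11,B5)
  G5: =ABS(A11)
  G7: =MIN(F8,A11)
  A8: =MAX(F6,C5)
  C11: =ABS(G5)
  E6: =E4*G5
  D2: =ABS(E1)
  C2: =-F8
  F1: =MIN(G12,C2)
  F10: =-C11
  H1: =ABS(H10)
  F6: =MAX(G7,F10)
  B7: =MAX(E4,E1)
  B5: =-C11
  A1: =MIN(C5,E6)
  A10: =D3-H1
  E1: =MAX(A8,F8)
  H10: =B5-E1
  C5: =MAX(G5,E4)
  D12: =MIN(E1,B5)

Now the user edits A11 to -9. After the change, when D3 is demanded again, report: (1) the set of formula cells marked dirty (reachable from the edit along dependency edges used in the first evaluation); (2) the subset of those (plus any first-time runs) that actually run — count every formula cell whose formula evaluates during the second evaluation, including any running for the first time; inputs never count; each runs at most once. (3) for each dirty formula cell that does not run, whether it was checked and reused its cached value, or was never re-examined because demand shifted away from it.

First demand of the output computes:
  G5 = ABS(-1) = 1
  C5 = MAX(1, 1) = 1
  C11 = ABS(1) = 1
  B5 = -(1) = -1
  F8 = MIN(1, 1) = 1
  C2 = -(1) = -1
  F10 = -(1) = -1
  G7 = MIN(1, -1) = -1
  F6 = MAX(-1, -1) = -1
  A8 = MAX(-1, 1) = 1
  G12 = MIN(1, -1) = -1
  F1 = MIN(-1, -1) = -1
  D3 = MAX(-1, 1) = 1

After the edit, cleaning proceeds:
  G5: a read changed (A11 -1->-9) — executes, giving 9.
  C5: a read changed (G5 1->9) — executes, giving 9.
  C11: a read changed (G5 1->9) — executes, giving 9.
  B5: a read changed (C11 1->9) — executes, giving -9.
  F8: a read changed (C5 1->9) — executes, giving 1 — identical to its old value.
  C2: dirty, but its reads are unchanged (F8 unchanged); cached -1 stands.
  F10: a read changed (C11 1->9) — executes, giving -9.
  G7: a read changed (A11 -1->-9) — executes, giving -9.
  F6: a read changed (G7 -1->-9; F10 -1->-9) — executes, giving -9.
  A8: a read changed (F6 -1->-9; C5 1->9) — executes, giving 9.
  G12: a read changed (A8 1->9; B5 -1->-9) — executes, giving -9.
  F1: a read changed (G12 -1->-9) — executes, giving -9.
  D3: a read changed (F1 -1->-9; C11 1->9) — executes, giving 9.

Note where the cutoff bites: C2 is checked, finds nothing changed, and keeps its cache.

The edit dirties: A8, B5, C2, C5, C11, D3, F1, F6, F8, F10, G5, G7, G12.
12 formula cells run: A8, B5, C5, C11, D3, F1, F6, F8, F10, G5, G7, G12.
Cache hits after checking: C2.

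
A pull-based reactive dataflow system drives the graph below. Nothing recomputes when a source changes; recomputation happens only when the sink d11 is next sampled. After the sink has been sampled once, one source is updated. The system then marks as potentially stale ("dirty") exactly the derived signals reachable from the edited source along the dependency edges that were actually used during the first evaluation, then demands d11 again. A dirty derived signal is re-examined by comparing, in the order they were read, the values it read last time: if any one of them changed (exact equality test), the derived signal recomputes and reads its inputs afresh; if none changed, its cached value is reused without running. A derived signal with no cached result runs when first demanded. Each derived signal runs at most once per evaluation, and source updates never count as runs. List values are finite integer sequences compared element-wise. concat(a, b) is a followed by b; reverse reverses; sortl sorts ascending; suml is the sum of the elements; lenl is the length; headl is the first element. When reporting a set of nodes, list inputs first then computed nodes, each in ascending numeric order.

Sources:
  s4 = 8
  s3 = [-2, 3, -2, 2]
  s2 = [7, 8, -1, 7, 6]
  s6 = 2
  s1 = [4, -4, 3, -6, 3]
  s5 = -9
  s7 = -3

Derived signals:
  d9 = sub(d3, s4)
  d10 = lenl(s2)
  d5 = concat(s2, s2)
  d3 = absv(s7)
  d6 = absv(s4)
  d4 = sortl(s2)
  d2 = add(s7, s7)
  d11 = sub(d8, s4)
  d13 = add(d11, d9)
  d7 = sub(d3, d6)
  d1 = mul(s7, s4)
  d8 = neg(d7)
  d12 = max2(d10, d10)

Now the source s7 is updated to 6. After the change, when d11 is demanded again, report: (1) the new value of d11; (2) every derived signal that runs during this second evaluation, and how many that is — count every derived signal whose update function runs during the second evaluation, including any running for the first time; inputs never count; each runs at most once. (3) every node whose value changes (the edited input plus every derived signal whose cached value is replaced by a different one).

First evaluation (everything demanded from the output):
  d3 = absv(-3) = 3
  d6 = absv(8) = 8
  d7 = sub(3, 8) = -5
  d8 = neg(-5) = 5
  d11 = sub(5, 8) = -3

Propagation after the edit:
  d3: runs — s7 -3->6; result 6.
  d7: runs — d3 3->6; result -2.
  d8: runs — d7 -5->-2; result 2.
  d11: runs — d8 5->2; result -6.

New value of d11: -6.
Derived signals that run: d3, d7, d8, d11 — 4 in total.
Values that change: s7, d3, d7, d8, d11.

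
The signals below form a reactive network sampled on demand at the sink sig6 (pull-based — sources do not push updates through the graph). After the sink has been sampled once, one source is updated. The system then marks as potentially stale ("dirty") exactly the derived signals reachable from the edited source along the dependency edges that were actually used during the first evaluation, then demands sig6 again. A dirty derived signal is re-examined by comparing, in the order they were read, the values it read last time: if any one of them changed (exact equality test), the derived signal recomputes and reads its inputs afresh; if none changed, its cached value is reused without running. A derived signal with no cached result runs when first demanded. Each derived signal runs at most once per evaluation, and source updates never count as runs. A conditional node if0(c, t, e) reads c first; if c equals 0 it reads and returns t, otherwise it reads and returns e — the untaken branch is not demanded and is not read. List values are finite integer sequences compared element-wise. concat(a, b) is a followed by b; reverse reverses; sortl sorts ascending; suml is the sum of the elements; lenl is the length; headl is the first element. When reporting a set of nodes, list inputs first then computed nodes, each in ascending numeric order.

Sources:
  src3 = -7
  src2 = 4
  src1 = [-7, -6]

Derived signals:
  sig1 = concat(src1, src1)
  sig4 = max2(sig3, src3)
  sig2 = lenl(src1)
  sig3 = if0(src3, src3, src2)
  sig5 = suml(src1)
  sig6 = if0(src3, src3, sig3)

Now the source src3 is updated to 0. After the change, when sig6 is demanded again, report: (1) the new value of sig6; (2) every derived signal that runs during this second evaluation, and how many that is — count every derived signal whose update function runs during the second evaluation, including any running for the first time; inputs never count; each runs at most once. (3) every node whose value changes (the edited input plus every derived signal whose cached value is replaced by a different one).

Initial pass — values computed on the first demand:
  sig3 = if0(src3=-7 -> else branch src2) = 4
  sig6 = if0(src3=-7 -> else branch sig3) = 4

Second demand — change propagation:
  sig3: dirty yet unreached — the second evaluation never asks for it.
  sig6: re-runs because src3 -7->0; new result 0.

The important point: the flipped condition redirects demand; sig3 is left stale, never re-checked.

sig6 now evaluates to 0.
Run set: sig6 (1 run).
Changed values: src3, sig6.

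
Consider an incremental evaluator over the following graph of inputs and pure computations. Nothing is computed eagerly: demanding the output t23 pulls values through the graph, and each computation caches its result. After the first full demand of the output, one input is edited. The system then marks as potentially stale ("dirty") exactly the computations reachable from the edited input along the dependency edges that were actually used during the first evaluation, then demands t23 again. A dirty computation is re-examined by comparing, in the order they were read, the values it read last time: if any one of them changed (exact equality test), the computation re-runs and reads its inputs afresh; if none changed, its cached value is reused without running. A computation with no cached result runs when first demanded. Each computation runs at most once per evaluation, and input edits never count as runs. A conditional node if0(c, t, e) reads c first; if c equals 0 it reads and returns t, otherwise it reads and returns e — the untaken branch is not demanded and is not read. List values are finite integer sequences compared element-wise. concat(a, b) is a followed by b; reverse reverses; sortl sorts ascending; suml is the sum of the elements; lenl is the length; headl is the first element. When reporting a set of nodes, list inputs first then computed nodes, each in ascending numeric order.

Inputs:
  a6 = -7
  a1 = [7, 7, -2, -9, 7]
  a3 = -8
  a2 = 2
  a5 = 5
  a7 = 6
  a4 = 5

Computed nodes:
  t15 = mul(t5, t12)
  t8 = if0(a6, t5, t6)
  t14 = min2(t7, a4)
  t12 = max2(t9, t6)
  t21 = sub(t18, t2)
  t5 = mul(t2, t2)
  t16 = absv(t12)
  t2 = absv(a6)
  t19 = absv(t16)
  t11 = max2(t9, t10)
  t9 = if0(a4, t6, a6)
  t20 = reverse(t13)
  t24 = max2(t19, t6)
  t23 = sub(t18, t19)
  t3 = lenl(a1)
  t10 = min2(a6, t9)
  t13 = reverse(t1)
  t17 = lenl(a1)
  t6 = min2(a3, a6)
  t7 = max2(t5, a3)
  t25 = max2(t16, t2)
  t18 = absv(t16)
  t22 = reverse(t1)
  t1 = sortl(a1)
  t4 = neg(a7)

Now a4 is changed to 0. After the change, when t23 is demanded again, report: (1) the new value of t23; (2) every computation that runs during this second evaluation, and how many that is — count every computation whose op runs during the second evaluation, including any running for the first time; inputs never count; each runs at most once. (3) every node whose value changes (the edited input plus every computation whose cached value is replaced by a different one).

t23 now evaluates to 0.
Run set: t9, t12, t16, t18, t19, t23 (6 run).
Changed values: a4, t9, t12, t16, t18, t19.

Initial pass — values computed on the first demand:
  t6 = min2(-8, -7) = -8
  t9 = if0(a4=5 -> else branch a6) = -7
  t12 = max2(-7, -8) = -7
  t16 = absv(-7) = 7
  t18 = absv(7) = 7
  t19 = absv(7) = 7
  t23 = sub(7, 7) = 0

Second demand — change propagation:
  t9: re-runs because a4 5->0; new result -8.
  t12: re-runs because t9 -7->-8; new result -8.
  t16: re-runs because t12 -7->-8; new result 8.
  t18: re-runs because t16 7->8; new result 8.
  t19: re-runs because t16 7->8; new result 8.
  t23: re-runs because t18 7->8; t19 7->8; new result 0 (unchanged).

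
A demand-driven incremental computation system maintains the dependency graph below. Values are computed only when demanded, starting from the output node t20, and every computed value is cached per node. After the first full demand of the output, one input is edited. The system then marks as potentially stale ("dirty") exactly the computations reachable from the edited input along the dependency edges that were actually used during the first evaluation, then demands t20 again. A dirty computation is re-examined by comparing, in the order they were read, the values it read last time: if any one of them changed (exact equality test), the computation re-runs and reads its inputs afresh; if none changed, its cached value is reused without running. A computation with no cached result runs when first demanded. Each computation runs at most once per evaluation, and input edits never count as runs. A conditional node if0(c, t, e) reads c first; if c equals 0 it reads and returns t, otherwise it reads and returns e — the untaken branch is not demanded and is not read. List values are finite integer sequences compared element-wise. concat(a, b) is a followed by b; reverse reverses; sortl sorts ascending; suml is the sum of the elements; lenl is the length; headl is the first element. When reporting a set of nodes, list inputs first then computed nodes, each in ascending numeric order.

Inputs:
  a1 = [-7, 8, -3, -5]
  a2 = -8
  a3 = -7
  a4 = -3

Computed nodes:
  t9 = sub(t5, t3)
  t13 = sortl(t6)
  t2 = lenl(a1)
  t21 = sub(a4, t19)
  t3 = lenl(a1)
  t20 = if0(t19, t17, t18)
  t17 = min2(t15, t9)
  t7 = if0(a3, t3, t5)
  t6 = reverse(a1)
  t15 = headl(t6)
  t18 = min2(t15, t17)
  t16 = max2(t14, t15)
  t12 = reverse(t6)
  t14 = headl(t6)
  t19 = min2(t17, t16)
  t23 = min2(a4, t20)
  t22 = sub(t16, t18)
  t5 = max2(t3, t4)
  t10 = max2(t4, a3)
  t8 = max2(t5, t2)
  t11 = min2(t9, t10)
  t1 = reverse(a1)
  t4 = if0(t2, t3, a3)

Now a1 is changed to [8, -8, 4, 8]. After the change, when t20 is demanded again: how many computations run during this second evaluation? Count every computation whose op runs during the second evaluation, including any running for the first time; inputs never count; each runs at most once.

Computations that run: t2, t3, t6, t14, t15, t16, t17, t19, t20 — 9 in total.
Key observation: a condition flipped, so demand moved to the other branch — t18 is never re-examined.

First evaluation (everything demanded from the output):
  t2 = lenl([-7, 8, -3, -5]) = 4
  t3 = lenl([-7, 8, -3, -5]) = 4
  t4 = if0(t2=4 -> else branch a3) = -7
  t5 = max2(4, -7) = 4
  t6 = reverse([-7, 8, -3, -5]) = [-5, -3, 8, -7]
  t9 = sub(4, 4) = 0
  t14 = headl([-5, -3, 8, -7]) = -5
  t15 = headl([-5, -3, 8, -7]) = -5
  t16 = max2(-5, -5) = -5
  t17 = min2(-5, 0) = -5
  t18 = min2(-5, -5) = -5
  t19 = min2(-5, -5) = -5
  t20 = if0(t19=-5 -> else branch t18) = -5

Propagation after the edit:
  t2: runs — a1 [-7, 8, -3, -5]->[8, -8, 4, 8]; result 4 (same value as before).
  t3: runs — a1 [-7, 8, -3, -5]->[8, -8, 4, 8]; result 4 (same value as before).
  t4: checked — values it read are unchanged (t2 unchanged, a3 unchanged); reused cached -7 without running.
  t5: checked — values it read are unchanged (t3 unchanged, t4 unchanged); reused cached 4 without running.
  t6: runs — a1 [-7, 8, -3, -5]->[8, -8, 4, 8]; result [8, 4, -8, 8].
  t9: checked — values it read are unchanged (t5 unchanged, t3 unchanged); reused cached 0 without running.
  t14: runs — t6 [-5, -3, 8, -7]->[8, 4, -8, 8]; result 8.
  t15: runs — t6 [-5, -3, 8, -7]->[8, 4, -8, 8]; result 8.
  t16: runs — t14 -5->8; t15 -5->8; result 8.
  t17: runs — t15 -5->8; result 0.
  t18: marked dirty but never re-examined — demand shifted away from it.
  t19: runs — t17 -5->0; t16 -5->8; result 0.
  t20: runs — t19 -5->0; result 0.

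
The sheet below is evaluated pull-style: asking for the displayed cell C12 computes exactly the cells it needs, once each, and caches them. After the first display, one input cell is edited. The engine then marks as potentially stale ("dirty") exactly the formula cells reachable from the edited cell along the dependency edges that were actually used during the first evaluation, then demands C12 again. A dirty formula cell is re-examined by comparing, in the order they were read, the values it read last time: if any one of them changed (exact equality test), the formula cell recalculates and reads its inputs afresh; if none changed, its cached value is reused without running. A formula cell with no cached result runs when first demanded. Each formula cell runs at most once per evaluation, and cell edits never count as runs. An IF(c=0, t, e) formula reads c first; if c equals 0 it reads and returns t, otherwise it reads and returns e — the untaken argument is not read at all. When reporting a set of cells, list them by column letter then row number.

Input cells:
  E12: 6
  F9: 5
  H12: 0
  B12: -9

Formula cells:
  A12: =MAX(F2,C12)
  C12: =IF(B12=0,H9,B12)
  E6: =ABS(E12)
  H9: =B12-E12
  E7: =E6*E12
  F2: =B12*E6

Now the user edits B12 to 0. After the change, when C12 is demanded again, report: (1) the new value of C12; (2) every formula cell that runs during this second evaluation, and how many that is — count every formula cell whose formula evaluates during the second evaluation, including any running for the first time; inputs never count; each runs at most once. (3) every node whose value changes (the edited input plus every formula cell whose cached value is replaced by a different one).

Demanding C12 again yields -6.
2 formula cells run: C12, H9.
The nodes whose values change: B12, C12.
Note the branch switch — H9 had no cache and runs now for the first time.

First demand of the output computes:
  C12 = IF(B12=0: B12=-9 -> else branch B12) = -9

After the edit, cleaning proceeds:
  H9: had never run; runs now, result -6.
  C12: a read changed (B12 -9->0; B12 -9->0) — executes, giving -6.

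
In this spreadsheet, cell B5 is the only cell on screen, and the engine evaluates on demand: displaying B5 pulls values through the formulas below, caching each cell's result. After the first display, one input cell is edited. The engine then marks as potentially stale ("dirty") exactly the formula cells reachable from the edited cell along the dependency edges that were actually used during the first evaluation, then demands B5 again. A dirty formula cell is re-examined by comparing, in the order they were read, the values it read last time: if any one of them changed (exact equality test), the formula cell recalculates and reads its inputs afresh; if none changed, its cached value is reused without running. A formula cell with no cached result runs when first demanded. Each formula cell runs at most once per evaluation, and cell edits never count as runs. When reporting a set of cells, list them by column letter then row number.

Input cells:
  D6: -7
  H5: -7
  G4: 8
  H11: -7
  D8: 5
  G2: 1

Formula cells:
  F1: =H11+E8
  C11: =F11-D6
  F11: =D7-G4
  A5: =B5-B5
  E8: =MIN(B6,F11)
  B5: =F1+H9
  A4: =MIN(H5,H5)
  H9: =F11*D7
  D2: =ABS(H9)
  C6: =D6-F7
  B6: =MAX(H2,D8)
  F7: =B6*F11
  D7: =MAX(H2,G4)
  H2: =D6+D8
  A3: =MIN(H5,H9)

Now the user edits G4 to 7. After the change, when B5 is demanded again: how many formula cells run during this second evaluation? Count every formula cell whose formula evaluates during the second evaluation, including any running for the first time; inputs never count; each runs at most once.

Run set: D7, F11, H9 (3 run).
The important point: at E8 every value read last time is unchanged, so the dirty flag clears without a run.

Initial pass — values computed on the first demand:
  H2 = -7 + 5 = -2
  B6 = MAX(-2, 5) = 5
  D7 = MAX(-2, 8) = 8
  F11 = 8 - 8 = 0
  E8 = MIN(5, 0) = 0
  F1 = -7 + 0 = -7
  H9 = 0 * 8 = 0
  B5 = -7 + 0 = -7

Second demand — change propagation:
  D7: re-runs because G4 8->7; new result 7.
  F11: re-runs because D7 8->7; G4 8->7; new result 0 (unchanged).
  E8: re-examined; everything it read last time is the same (B6 unchanged, F11 unchanged) — cache 0 kept, no run.
  F1: re-examined; everything it read last time is the same (H11 unchanged, E8 unchanged) — cache -7 kept, no run.
  H9: re-runs because D7 8->7; new result 0 (unchanged).
  B5: re-examined; everything it read last time is the same (F1 unchanged, H9 unchanged) — cache -7 kept, no run.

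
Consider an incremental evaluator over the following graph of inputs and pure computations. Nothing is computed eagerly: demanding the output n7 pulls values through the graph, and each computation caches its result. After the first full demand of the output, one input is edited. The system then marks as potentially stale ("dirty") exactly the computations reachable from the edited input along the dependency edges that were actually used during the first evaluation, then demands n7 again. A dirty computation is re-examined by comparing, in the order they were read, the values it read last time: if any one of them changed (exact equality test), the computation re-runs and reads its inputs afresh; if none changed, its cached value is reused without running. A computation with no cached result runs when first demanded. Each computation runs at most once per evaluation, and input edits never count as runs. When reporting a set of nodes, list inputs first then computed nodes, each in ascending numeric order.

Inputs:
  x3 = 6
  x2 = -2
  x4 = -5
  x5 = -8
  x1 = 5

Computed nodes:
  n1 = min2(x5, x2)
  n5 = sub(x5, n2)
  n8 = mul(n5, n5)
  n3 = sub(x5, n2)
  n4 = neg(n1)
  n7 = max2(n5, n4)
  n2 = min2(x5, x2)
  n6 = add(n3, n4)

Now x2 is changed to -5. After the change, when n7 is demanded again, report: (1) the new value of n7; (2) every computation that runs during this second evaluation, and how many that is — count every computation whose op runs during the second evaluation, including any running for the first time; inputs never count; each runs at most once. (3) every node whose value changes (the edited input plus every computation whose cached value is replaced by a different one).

Initial pass — values computed on the first demand:
  n1 = min2(-8, -2) = -8
  n2 = min2(-8, -2) = -8
  n4 = neg(-8) = 8
  n5 = sub(-8, -8) = 0
  n7 = max2(0, 8) = 8

Second demand — change propagation:
  n1: re-runs because x2 -2->-5; new result -8 (unchanged).
  n2: re-runs because x2 -2->-5; new result -8 (unchanged).
  n4: re-examined; everything it read last time is the same (n1 unchanged) — cache 8 kept, no run.
  n5: re-examined; everything it read last time is the same (x5 unchanged, n2 unchanged) — cache 0 kept, no run.
  n7: re-examined; everything it read last time is the same (n5 unchanged, n4 unchanged) — cache 8 kept, no run.

The important point: at n4 every value read last time is unchanged, so the dirty flag clears without a run.

n7 now evaluates to 8.
Run set: n1, n2 (2 run).
Changed values: x2.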